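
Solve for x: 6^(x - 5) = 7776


Express both sides with the same base.
7776 = 6^5
Since the bases match, equate exponents: x - 5 = 5
So x = 5 - (-5) = 10

x = 10


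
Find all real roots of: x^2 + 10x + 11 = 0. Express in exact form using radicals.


Using the quadratic formula: x = (-b ± sqrt(b^2 - 4ac)) / (2a)
Here a = 1, b = 10, c = 11
Discriminant = b^2 - 4ac = 10^2 - 4(1)(11) = 100 - 44 = 56
Since discriminant = 56 > 0, there are two real roots.
x = (-10 ± 2*sqrt(14)) / 2
Simplifying: x = -5 ± sqrt(14)
Numerically: x ≈ -1.2583 or x ≈ -8.7417

x = -5 + sqrt(14) or x = -5 - sqrt(14)


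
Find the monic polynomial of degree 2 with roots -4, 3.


A monic polynomial with roots -4, 3 is:
p(x) = (x + 4)(x - 3)
After multiplying by (x + 4): x + 4
After multiplying by (x - 3): x^2 + x - 12

x^2 + x - 12


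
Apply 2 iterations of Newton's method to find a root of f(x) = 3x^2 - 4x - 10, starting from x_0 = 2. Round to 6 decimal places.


Newton's method: x_(n+1) = x_n - f(x_n)/f'(x_n)
f(x) = 3x^2 - 4x - 10
f'(x) = 6x - 4

Iteration 1:
  f(2.000000) = -6.000000
  f'(2.000000) = 8.000000
  x_1 = 2.000000 - (-6.000000)/(8.000000) = 2.750000

Iteration 2:
  f(2.750000) = 1.687500
  f'(2.750000) = 12.500000
  x_2 = 2.750000 - (1.687500)/(12.500000) = 2.615000

x_2 = 2.615000


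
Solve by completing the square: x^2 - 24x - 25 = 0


Start: x^2 - 24x - 25 = 0
Move constant: x^2 - 24x = 25
Half of -24 is -12, squared is 144
Add 144 to both sides: x^2 - 24x + 144 = 169
(x - 12)^2 = 169
x - 12 = ±13
x = 12 + 13 = 25 or x = 12 - 13 = -1

x = -1, x = 25


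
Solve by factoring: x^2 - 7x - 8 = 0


We need two numbers that multiply to -8 and add to -7.
Those numbers are 1 and -8 (since 1 * (-8) = -8 and 1 + (-8) = -7).
So x^2 - 7x - 8 = (x + 1)(x - 8) = 0
Setting each factor to zero: x = -1 or x = 8

x = -1, x = 8


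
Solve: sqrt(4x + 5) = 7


Square both sides: 4x + 5 = 7^2 = 49
4x = 49 - 5 = 44
x = 11
Check: sqrt(4*11 + 5) = sqrt(49) = 7 ✓

x = 11


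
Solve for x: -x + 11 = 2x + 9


Starting with: -x + 11 = 2x + 9
Move all x terms to left: (-1 - 2)x = 9 - 11
Simplify: -3x = -2
Divide both sides by -3: x = 2/3

x = 2/3


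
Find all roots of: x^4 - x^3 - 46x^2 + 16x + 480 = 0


Let p(x) = x^4 - x^3 - 46x^2 + 16x + 480. By the rational root theorem (leading coefficient 1), any rational root is an integer divisor of 480: try ±1, ±2, ... in turn.
Test x = 1: value = 450 ≠ 0.
Test x = -1: value = 420 ≠ 0.
Test x = 2: value = 336 ≠ 0.
Test x = -2: value = 288 ≠ 0.
Test x = 3: value = 168 ≠ 0.
Test x = -3: value = 126 ≠ 0.
Test x = 4: value = 0 ✓, so (x - 4) is a factor.
Synthetic division by (x - 4): bring down 1; 1(4) - 1 = 3; 3(4) - 46 = -34; (-34)(4) + 16 = -120; (-120)(4) + 480 = 0 → quotient x^3 + 3x^2 - 34x - 120, remainder 0.
Continue with the quotient x^3 + 3x^2 - 34x - 120 (candidates must divide 120; re-test x = 4 first in case it repeats).
Test x = 4: value = -144 ≠ 0.
Test x = -4: value = 0 ✓, so (x + 4) is a factor.
Synthetic division by (x + 4): bring down 1; 1(-4) + 3 = -1; (-1)(-4) - 34 = -30; (-30)(-4) - 120 = 0 → quotient x^2 - x - 30, remainder 0.
Solve the quadratic x^2 - x - 30 = 0: discriminant = (-1)^2 - 4(1)(-30) = 1 + 120 = 121.
sqrt(121) = 11, so x = (1 ± 11)/2: x = 6 or x = -5.
Collecting all roots found:

x = -5, x = -4, x = 4, x = 6


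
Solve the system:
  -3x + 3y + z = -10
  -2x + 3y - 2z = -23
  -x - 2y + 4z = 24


Using Cramer's rule. Expand each determinant along the first row.
D  = (-3)*[3*4 - (-2)*(-2)] - 3*[(-2)*4 - (-2)*(-1)] + 1*[(-2)*(-2) - 3*(-1)]
  = (-3)*(8) - 3*(-10) + 1*(7) = 13
Dx = (-10)*[3*4 - (-2)*(-2)] - 3*[(-23)*4 - (-2)*24] + 1*[(-23)*(-2) - 3*24]
  = (-10)*(8) - 3*(-44) + 1*(-26) = 26
Dy = (-3)*[(-23)*4 - (-2)*24] - (-10)*[(-2)*4 - (-2)*(-1)] + 1*[(-2)*24 - (-23)*(-1)]
  = (-3)*(-44) - (-10)*(-10) + 1*(-71) = -39
Dz = (-3)*[3*24 - (-23)*(-2)] - 3*[(-2)*24 - (-23)*(-1)] + (-10)*[(-2)*(-2) - 3*(-1)]
  = (-3)*(26) - 3*(-71) + (-10)*(7) = 65
x = Dx/D = 26/13 = 2, y = Dy/D = -39/13 = -3, z = Dz/D = 65/13 = 5
Check eq1: (-3)(2) + (3)(-3) + (1)(5) = -10 = -10 ✓
Check eq2: (-2)(2) + (3)(-3) + (-2)(5) = -23 = -23 ✓
Check eq3: (-1)(2) + (-2)(-3) + (4)(5) = 24 = 24 ✓

x = 2, y = -3, z = 5


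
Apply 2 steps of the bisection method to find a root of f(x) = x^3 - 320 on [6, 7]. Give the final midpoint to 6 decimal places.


f(x) = x^3 - 320
f(6) = -104 < 0
f(7) = 23 > 0

Step 1: midpoint = (6.000000 + 7.000000)/2 = 6.500000
  f(6.500000) = -45.375000
  f(mid) < 0, so root is in [6.500000, 7.000000]

Step 2: midpoint = (6.500000 + 7.000000)/2 = 6.750000
  f(6.750000) = -12.453125
  f(mid) < 0, so root is in [6.750000, 7.000000]

midpoint = 6.750000


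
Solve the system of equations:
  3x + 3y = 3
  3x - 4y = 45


Using Cramer's rule:
Determinant D = (3)(-4) - (3)(3) = -12 - 9 = -21
Dx = (3)(-4) - (45)(3) = -12 - 135 = -147
Dy = (3)(45) - (3)(3) = 135 - 9 = 126
x = Dx/D = -147/-21 = 7
y = Dy/D = 126/-21 = -6

x = 7, y = -6


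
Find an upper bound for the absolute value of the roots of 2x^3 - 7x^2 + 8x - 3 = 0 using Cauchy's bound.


Cauchy's bound: all roots r satisfy |r| <= 1 + max(|a_i/a_n|) for i = 0,...,n-1
where a_n is the leading coefficient.

Coefficients: [2, -7, 8, -3]
Leading coefficient a_n = 2
Ratios |a_i/a_n|: 7/2, 4, 3/2
Maximum ratio: 4
Cauchy's bound: |r| <= 1 + 4 = 5

Upper bound = 5


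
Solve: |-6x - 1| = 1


An absolute value equation |expr| = 1 gives two cases:
Case 1: -6x - 1 = 1
  -6x = 2, so x = -1/3
Case 2: -6x - 1 = -1
  -6x = 0, so x = 0

x = -1/3, x = 0


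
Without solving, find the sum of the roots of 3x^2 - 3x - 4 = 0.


By Vieta's formulas for ax^2 + bx + c = 0:
  Sum of roots = -b/a
  Product of roots = c/a

Here a = 3, b = -3, c = -4
Sum = -(-3)/3 = 1
Product = -4/3 = -4/3

Sum = 1


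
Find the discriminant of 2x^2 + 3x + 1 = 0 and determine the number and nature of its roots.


For ax^2 + bx + c = 0, discriminant D = b^2 - 4ac
Here a = 2, b = 3, c = 1
D = (3)^2 - 4(2)(1) = 9 - 8 = 1

D = 1 > 0 and is a perfect square (sqrt = 1)
The equation has 2 distinct real rational roots.

Discriminant = 1, 2 distinct real rational roots


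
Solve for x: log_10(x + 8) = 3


Convert to exponential form: x + 8 = 10^3 = 1000
x = 1000 - 8 = 992
Check: log_10(992 + 8) = log_10(1000) = log_10(1000) = 3 ✓

x = 992


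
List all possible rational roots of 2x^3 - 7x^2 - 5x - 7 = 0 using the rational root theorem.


Rational root theorem: possible roots are ±p/q where:
  p divides the constant term (-7): p ∈ {1, 7}
  q divides the leading coefficient (2): q ∈ {1, 2}

All possible rational roots: -7, -7/2, -1, -1/2, 1/2, 1, 7/2, 7

-7, -7/2, -1, -1/2, 1/2, 1, 7/2, 7


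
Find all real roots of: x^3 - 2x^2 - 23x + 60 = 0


Let p(x) = x^3 - 2x^2 - 23x + 60. By the rational root theorem (leading coefficient 1), any rational root is an integer divisor of 60: try ±1, ±2, ... in turn.
Test x = 1: value = 36 ≠ 0.
Test x = -1: value = 80 ≠ 0.
Test x = 2: value = 14 ≠ 0.
Test x = -2: value = 90 ≠ 0.
Test x = 3: value = 0 ✓, so (x - 3) is a factor.
Synthetic division by (x - 3): bring down 1; 1(3) - 2 = 1; 1(3) - 23 = -20; (-20)(3) + 60 = 0 → quotient x^2 + x - 20, remainder 0.
Solve the quadratic x^2 + x - 20 = 0: discriminant = 1^2 - 4(1)(-20) = 1 + 80 = 81.
sqrt(81) = 9, so x = (-1 ± 9)/2: x = 4 or x = -5.

x = -5, x = 3, x = 4


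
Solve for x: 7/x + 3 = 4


Subtract 3 from both sides: 7/x = 1
Multiply both sides by x: 7 = 1 * x
Divide by 1: x = 7

x = 7


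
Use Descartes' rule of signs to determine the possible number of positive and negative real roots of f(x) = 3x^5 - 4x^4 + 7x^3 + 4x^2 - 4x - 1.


Descartes' rule of signs:

For positive roots, count sign changes in f(x) = 3x^5 - 4x^4 + 7x^3 + 4x^2 - 4x - 1:
Signs of coefficients: +, -, +, +, -, -
Number of sign changes: 3
Possible positive real roots: 3, 1

For negative roots, examine f(-x) = -3x^5 - 4x^4 - 7x^3 + 4x^2 + 4x - 1:
Signs of coefficients: -, -, -, +, +, -
Number of sign changes: 2
Possible negative real roots: 2, 0

Positive roots: 3 or 1; Negative roots: 2 or 0


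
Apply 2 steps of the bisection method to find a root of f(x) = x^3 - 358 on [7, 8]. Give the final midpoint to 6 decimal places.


f(x) = x^3 - 358
f(7) = -15 < 0
f(8) = 154 > 0

Step 1: midpoint = (7.000000 + 8.000000)/2 = 7.500000
  f(7.500000) = 63.875000
  f(mid) > 0, so root is in [7.000000, 7.500000]

Step 2: midpoint = (7.000000 + 7.500000)/2 = 7.250000
  f(7.250000) = 23.078125
  f(mid) > 0, so root is in [7.000000, 7.250000]

midpoint = 7.250000


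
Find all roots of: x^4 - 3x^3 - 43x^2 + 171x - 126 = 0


Let p(x) = x^4 - 3x^3 - 43x^2 + 171x - 126. By the rational root theorem (leading coefficient 1), any rational root is an integer divisor of 126: try ±1, ±2, ... in turn.
Test x = 1: value = 0 ✓, so (x - 1) is a factor.
Synthetic division by (x - 1): bring down 1; 1(1) - 3 = -2; (-2)(1) - 43 = -45; (-45)(1) + 171 = 126; 126(1) - 126 = 0 → quotient x^3 - 2x^2 - 45x + 126, remainder 0.
Continue with the quotient x^3 - 2x^2 - 45x + 126 (candidates must divide 126; re-test x = 1 first in case it repeats).
Test x = 1: value = 80 ≠ 0.
Test x = -1: value = 168 ≠ 0.
Test x = 2: value = 36 ≠ 0.
Test x = -2: value = 200 ≠ 0.
Test x = 3: value = 0 ✓, so (x - 3) is a factor.
Synthetic division by (x - 3): bring down 1; 1(3) - 2 = 1; 1(3) - 45 = -42; (-42)(3) + 126 = 0 → quotient x^2 + x - 42, remainder 0.
Solve the quadratic x^2 + x - 42 = 0: discriminant = 1^2 - 4(1)(-42) = 1 + 168 = 169.
sqrt(169) = 13, so x = (-1 ± 13)/2: x = 6 or x = -7.
Collecting all roots found:

x = -7, x = 1, x = 3, x = 6


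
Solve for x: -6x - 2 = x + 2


Starting with: -6x - 2 = x + 2
Move all x terms to left: (-6 - 1)x = 2 + 2
Simplify: -7x = 4
Divide both sides by -7: x = -4/7

x = -4/7


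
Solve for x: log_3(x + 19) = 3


Convert to exponential form: x + 19 = 3^3 = 27
x = 27 - 19 = 8
Check: log_3(8 + 19) = log_3(27) = log_3(27) = 3 ✓

x = 8


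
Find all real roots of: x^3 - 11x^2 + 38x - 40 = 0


Let p(x) = x^3 - 11x^2 + 38x - 40. By the rational root theorem (leading coefficient 1), any rational root is an integer divisor of 40: try ±1, ±2, ... in turn.
Test x = 1: value = -12 ≠ 0.
Test x = -1: value = -90 ≠ 0.
Test x = 2: value = 0 ✓, so (x - 2) is a factor.
Synthetic division by (x - 2): bring down 1; 1(2) - 11 = -9; (-9)(2) + 38 = 20; 20(2) - 40 = 0 → quotient x^2 - 9x + 20, remainder 0.
Solve the quadratic x^2 - 9x + 20 = 0: discriminant = (-9)^2 - 4(1)(20) = 81 - 80 = 1.
sqrt(1) = 1, so x = (9 ± 1)/2: x = 5 or x = 4.

x = 2, x = 4, x = 5


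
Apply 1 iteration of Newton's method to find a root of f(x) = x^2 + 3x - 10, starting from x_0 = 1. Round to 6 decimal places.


Newton's method: x_(n+1) = x_n - f(x_n)/f'(x_n)
f(x) = x^2 + 3x - 10
f'(x) = 2x + 3

Iteration 1:
  f(1.000000) = -6.000000
  f'(1.000000) = 5.000000
  x_1 = 1.000000 - (-6.000000)/(5.000000) = 2.200000

x_1 = 2.200000


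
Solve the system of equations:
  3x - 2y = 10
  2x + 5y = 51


Using Cramer's rule:
Determinant D = (3)(5) - (2)(-2) = 15 + 4 = 19
Dx = (10)(5) - (51)(-2) = 50 + 102 = 152
Dy = (3)(51) - (2)(10) = 153 - 20 = 133
x = Dx/D = 152/19 = 8
y = Dy/D = 133/19 = 7

x = 8, y = 7


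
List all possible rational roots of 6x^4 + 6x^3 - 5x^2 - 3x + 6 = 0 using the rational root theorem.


Rational root theorem: possible roots are ±p/q where:
  p divides the constant term (6): p ∈ {1, 2, 3, 6}
  q divides the leading coefficient (6): q ∈ {1, 2, 3, 6}

All possible rational roots: -6, -3, -2, -3/2, -1, -2/3, -1/2, -1/3, -1/6, 1/6, 1/3, 1/2, 2/3, 1, 3/2, 2, 3, 6

-6, -3, -2, -3/2, -1, -2/3, -1/2, -1/3, -1/6, 1/6, 1/3, 1/2, 2/3, 1, 3/2, 2, 3, 6


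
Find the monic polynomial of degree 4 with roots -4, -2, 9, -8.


A monic polynomial with roots -4, -2, 9, -8 is:
p(x) = (x + 4)(x + 2)(x - 9)(x + 8)
After multiplying by (x + 4): x + 4
After multiplying by (x + 2): x^2 + 6x + 8
After multiplying by (x - 9): x^3 - 3x^2 - 46x - 72
After multiplying by (x + 8): x^4 + 5x^3 - 70x^2 - 440x - 576

x^4 + 5x^3 - 70x^2 - 440x - 576


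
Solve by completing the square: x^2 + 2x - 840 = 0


Start: x^2 + 2x - 840 = 0
Move constant: x^2 + 2x = 840
Half of 2 is 1, squared is 1
Add 1 to both sides: x^2 + 2x + 1 = 841
(x + 1)^2 = 841
x + 1 = ±29
x = -1 + 29 = 28 or x = -1 - 29 = -30

x = -30, x = 28


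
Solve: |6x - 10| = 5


An absolute value equation |expr| = 5 gives two cases:
Case 1: 6x - 10 = 5
  6x = 15, so x = 5/2
Case 2: 6x - 10 = -5
  6x = 5, so x = 5/6

x = 5/6, x = 5/2


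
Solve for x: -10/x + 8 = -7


Subtract 8 from both sides: -10/x = -15
Multiply both sides by x: -10 = -15 * x
Divide by -15: x = 2/3

x = 2/3


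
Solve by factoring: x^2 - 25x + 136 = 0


We need two numbers that multiply to 136 and add to -25.
Those numbers are -17 and -8 (since (-17) * (-8) = 136 and (-17) + (-8) = -25).
So x^2 - 25x + 136 = (x - 17)(x - 8) = 0
Setting each factor to zero: x = 17 or x = 8

x = 8, x = 17


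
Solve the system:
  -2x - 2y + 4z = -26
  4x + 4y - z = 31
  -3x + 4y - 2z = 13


Using Cramer's rule. Expand each determinant along the first row.
D  = (-2)*[4*(-2) - (-1)*4] - (-2)*[4*(-2) - (-1)*(-3)] + 4*[4*4 - 4*(-3)]
  = (-2)*(-4) - (-2)*(-11) + 4*(28) = 98
Dx = (-26)*[4*(-2) - (-1)*4] - (-2)*[31*(-2) - (-1)*13] + 4*[31*4 - 4*13]
  = (-26)*(-4) - (-2)*(-49) + 4*(72) = 294
Dy = (-2)*[31*(-2) - (-1)*13] - (-26)*[4*(-2) - (-1)*(-3)] + 4*[4*13 - 31*(-3)]
  = (-2)*(-49) - (-26)*(-11) + 4*(145) = 392
Dz = (-2)*[4*13 - 31*4] - (-2)*[4*13 - 31*(-3)] + (-26)*[4*4 - 4*(-3)]
  = (-2)*(-72) - (-2)*(145) + (-26)*(28) = -294
x = Dx/D = 294/98 = 3, y = Dy/D = 392/98 = 4, z = Dz/D = -294/98 = -3
Check eq1: (-2)(3) + (-2)(4) + (4)(-3) = -26 = -26 ✓
Check eq2: (4)(3) + (4)(4) + (-1)(-3) = 31 = 31 ✓
Check eq3: (-3)(3) + (4)(4) + (-2)(-3) = 13 = 13 ✓

x = 3, y = 4, z = -3


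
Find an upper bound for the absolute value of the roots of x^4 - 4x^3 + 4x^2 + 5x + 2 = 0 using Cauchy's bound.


Cauchy's bound: all roots r satisfy |r| <= 1 + max(|a_i/a_n|) for i = 0,...,n-1
where a_n is the leading coefficient.

Coefficients: [1, -4, 4, 5, 2]
Leading coefficient a_n = 1
Ratios |a_i/a_n|: 4, 4, 5, 2
Maximum ratio: 5
Cauchy's bound: |r| <= 1 + 5 = 6

Upper bound = 6


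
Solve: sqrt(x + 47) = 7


Square both sides: x + 47 = 7^2 = 49
x = 49 - 47 = 2
x = 2
Check: sqrt(1*2 + 47) = sqrt(49) = 7 ✓

x = 2


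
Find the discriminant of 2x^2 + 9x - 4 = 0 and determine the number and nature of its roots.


For ax^2 + bx + c = 0, discriminant D = b^2 - 4ac
Here a = 2, b = 9, c = -4
D = (9)^2 - 4(2)(-4) = 81 + 32 = 113

D = 113 > 0 but not a perfect square
The equation has 2 distinct real irrational roots.

Discriminant = 113, 2 distinct real irrational roots


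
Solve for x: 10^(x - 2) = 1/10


Express both sides with the same base.
1/10 = 10^(-1)
Since the bases match, equate exponents: x - 2 = -1
So x = -1 - (-2) = 1

x = 1


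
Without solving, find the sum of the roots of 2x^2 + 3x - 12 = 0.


By Vieta's formulas for ax^2 + bx + c = 0:
  Sum of roots = -b/a
  Product of roots = c/a

Here a = 2, b = 3, c = -12
Sum = -(3)/2 = -3/2
Product = -12/2 = -6

Sum = -3/2


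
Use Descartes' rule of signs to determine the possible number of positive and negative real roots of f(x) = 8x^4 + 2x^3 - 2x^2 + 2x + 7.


Descartes' rule of signs:

For positive roots, count sign changes in f(x) = 8x^4 + 2x^3 - 2x^2 + 2x + 7:
Signs of coefficients: +, +, -, +, +
Number of sign changes: 2
Possible positive real roots: 2, 0

For negative roots, examine f(-x) = 8x^4 - 2x^3 - 2x^2 - 2x + 7:
Signs of coefficients: +, -, -, -, +
Number of sign changes: 2
Possible negative real roots: 2, 0

Positive roots: 2 or 0; Negative roots: 2 or 0


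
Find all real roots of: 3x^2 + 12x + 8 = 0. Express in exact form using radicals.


Using the quadratic formula: x = (-b ± sqrt(b^2 - 4ac)) / (2a)
Here a = 3, b = 12, c = 8
Discriminant = b^2 - 4ac = 12^2 - 4(3)(8) = 144 - 96 = 48
Since discriminant = 48 > 0, there are two real roots.
x = (-12 ± 4*sqrt(3)) / 6
Simplifying: x = (-6 ± 2*sqrt(3)) / 3
Numerically: x ≈ -0.8453 or x ≈ -3.1547

x = (-6 + 2*sqrt(3)) / 3 or x = (-6 - 2*sqrt(3)) / 3


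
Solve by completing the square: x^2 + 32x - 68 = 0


Start: x^2 + 32x - 68 = 0
Move constant: x^2 + 32x = 68
Half of 32 is 16, squared is 256
Add 256 to both sides: x^2 + 32x + 256 = 324
(x + 16)^2 = 324
x + 16 = ±18
x = -16 + 18 = 2 or x = -16 - 18 = -34

x = -34, x = 2


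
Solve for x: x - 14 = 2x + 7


Starting with: x - 14 = 2x + 7
Move all x terms to left: (1 - 2)x = 7 + 14
Simplify: -x = 21
Divide both sides by -1: x = -21

x = -21


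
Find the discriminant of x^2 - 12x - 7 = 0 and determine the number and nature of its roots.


For ax^2 + bx + c = 0, discriminant D = b^2 - 4ac
Here a = 1, b = -12, c = -7
D = (-12)^2 - 4(1)(-7) = 144 + 28 = 172

D = 172 > 0 but not a perfect square
The equation has 2 distinct real irrational roots.

Discriminant = 172, 2 distinct real irrational roots


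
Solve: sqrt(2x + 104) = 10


Square both sides: 2x + 104 = 10^2 = 100
2x = 100 - 104 = -4
x = -2
Check: sqrt(2*(-2) + 104) = sqrt(100) = 10 ✓

x = -2


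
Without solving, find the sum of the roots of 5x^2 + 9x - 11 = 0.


By Vieta's formulas for ax^2 + bx + c = 0:
  Sum of roots = -b/a
  Product of roots = c/a

Here a = 5, b = 9, c = -11
Sum = -(9)/5 = -9/5
Product = -11/5 = -11/5

Sum = -9/5


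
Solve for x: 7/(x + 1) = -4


Multiply both sides by (x + 1): 7 = -4(x + 1)
Distribute: 7 = -4x - 4
-4x = 7 + 4 = 11
x = -11/4

x = -11/4


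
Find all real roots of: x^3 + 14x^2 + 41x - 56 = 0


Let p(x) = x^3 + 14x^2 + 41x - 56. By the rational root theorem (leading coefficient 1), any rational root is an integer divisor of 56: try ±1, ±2, ... in turn.
Test x = 1: value = 0 ✓, so (x - 1) is a factor.
Synthetic division by (x - 1): bring down 1; 1(1) + 14 = 15; 15(1) + 41 = 56; 56(1) - 56 = 0 → quotient x^2 + 15x + 56, remainder 0.
Solve the quadratic x^2 + 15x + 56 = 0: discriminant = 15^2 - 4(1)(56) = 225 - 224 = 1.
sqrt(1) = 1, so x = (-15 ± 1)/2: x = -7 or x = -8.

x = -8, x = -7, x = 1


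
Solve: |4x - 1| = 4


An absolute value equation |expr| = 4 gives two cases:
Case 1: 4x - 1 = 4
  4x = 5, so x = 5/4
Case 2: 4x - 1 = -4
  4x = -3, so x = -3/4

x = -3/4, x = 5/4


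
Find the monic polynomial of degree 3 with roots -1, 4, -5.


A monic polynomial with roots -1, 4, -5 is:
p(x) = (x + 1)(x - 4)(x + 5)
After multiplying by (x + 1): x + 1
After multiplying by (x - 4): x^2 - 3x - 4
After multiplying by (x + 5): x^3 + 2x^2 - 19x - 20

x^3 + 2x^2 - 19x - 20


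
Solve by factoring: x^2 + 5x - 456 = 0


We need two numbers that multiply to -456 and add to 5.
Those numbers are 24 and -19 (since 24 * (-19) = -456 and 24 + (-19) = 5).
So x^2 + 5x - 456 = (x + 24)(x - 19) = 0
Setting each factor to zero: x = -24 or x = 19

x = -24, x = 19


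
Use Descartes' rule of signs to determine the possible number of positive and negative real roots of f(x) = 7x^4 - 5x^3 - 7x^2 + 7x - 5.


Descartes' rule of signs:

For positive roots, count sign changes in f(x) = 7x^4 - 5x^3 - 7x^2 + 7x - 5:
Signs of coefficients: +, -, -, +, -
Number of sign changes: 3
Possible positive real roots: 3, 1

For negative roots, examine f(-x) = 7x^4 + 5x^3 - 7x^2 - 7x - 5:
Signs of coefficients: +, +, -, -, -
Number of sign changes: 1
Possible negative real roots: 1

Positive roots: 3 or 1; Negative roots: 1


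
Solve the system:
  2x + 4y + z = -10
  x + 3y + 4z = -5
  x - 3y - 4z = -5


Using Cramer's rule. Expand each determinant along the first row.
D  = 2*[3*(-4) - 4*(-3)] - 4*[1*(-4) - 4*1] + 1*[1*(-3) - 3*1]
  = 2*(0) - 4*(-8) + 1*(-6) = 26
Dx = (-10)*[3*(-4) - 4*(-3)] - 4*[(-5)*(-4) - 4*(-5)] + 1*[(-5)*(-3) - 3*(-5)]
  = (-10)*(0) - 4*(40) + 1*(30) = -130
Dy = 2*[(-5)*(-4) - 4*(-5)] - (-10)*[1*(-4) - 4*1] + 1*[1*(-5) - (-5)*1]
  = 2*(40) - (-10)*(-8) + 1*(0) = 0
Dz = 2*[3*(-5) - (-5)*(-3)] - 4*[1*(-5) - (-5)*1] + (-10)*[1*(-3) - 3*1]
  = 2*(-30) - 4*(0) + (-10)*(-6) = 0
x = Dx/D = -130/26 = -5, y = Dy/D = 0/26 = 0, z = Dz/D = 0/26 = 0
Check eq1: (2)(-5) + (4)(0) + (1)(0) = -10 = -10 ✓
Check eq2: (1)(-5) + (3)(0) + (4)(0) = -5 = -5 ✓
Check eq3: (1)(-5) + (-3)(0) + (-4)(0) = -5 = -5 ✓

x = -5, y = 0, z = 0


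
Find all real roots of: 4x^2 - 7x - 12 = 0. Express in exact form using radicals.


Using the quadratic formula: x = (-b ± sqrt(b^2 - 4ac)) / (2a)
Here a = 4, b = -7, c = -12
Discriminant = b^2 - 4ac = (-7)^2 - 4(4)(-12) = 49 + 192 = 241
Since discriminant = 241 > 0, there are two real roots.
x = (7 ± sqrt(241)) / 8
Numerically: x ≈ 2.8155 or x ≈ -1.0655

x = (7 + sqrt(241)) / 8 or x = (7 - sqrt(241)) / 8


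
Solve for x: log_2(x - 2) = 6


Convert to exponential form: x - 2 = 2^6 = 64
x = 64 + 2 = 66
Check: log_2(66 - 2) = log_2(64) = log_2(64) = 6 ✓

x = 66


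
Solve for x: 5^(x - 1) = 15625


Express both sides with the same base.
15625 = 5^6
Since the bases match, equate exponents: x - 1 = 6
So x = 6 - (-1) = 7

x = 7


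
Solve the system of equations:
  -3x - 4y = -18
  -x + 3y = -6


Using Cramer's rule:
Determinant D = (-3)(3) - (-1)(-4) = -9 - 4 = -13
Dx = (-18)(3) - (-6)(-4) = -54 - 24 = -78
Dy = (-3)(-6) - (-1)(-18) = 18 - 18 = 0
x = Dx/D = -78/-13 = 6
y = Dy/D = 0/-13 = 0

x = 6, y = 0


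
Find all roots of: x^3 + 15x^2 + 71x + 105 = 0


Let p(x) = x^3 + 15x^2 + 71x + 105. By the rational root theorem (leading coefficient 1), any rational root is an integer divisor of 105: try ±1, ±2, ... in turn.
Test x = 1: value = 192 ≠ 0.
Test x = -1: value = 48 ≠ 0.
Test x = 3: value = 480 ≠ 0.
Test x = -3: value = 0 ✓, so (x + 3) is a factor.
Synthetic division by (x + 3): bring down 1; 1(-3) + 15 = 12; 12(-3) + 71 = 35; 35(-3) + 105 = 0 → quotient x^2 + 12x + 35, remainder 0.
Solve the quadratic x^2 + 12x + 35 = 0: discriminant = 12^2 - 4(1)(35) = 144 - 140 = 4.
sqrt(4) = 2, so x = (-12 ± 2)/2: x = -5 or x = -7.
Collecting all roots found:

x = -7, x = -5, x = -3


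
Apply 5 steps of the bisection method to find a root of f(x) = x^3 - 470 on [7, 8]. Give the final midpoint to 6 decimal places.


f(x) = x^3 - 470
f(7) = -127 < 0
f(8) = 42 > 0

Step 1: midpoint = (7.000000 + 8.000000)/2 = 7.500000
  f(7.500000) = -48.125000
  f(mid) < 0, so root is in [7.500000, 8.000000]

Step 2: midpoint = (7.500000 + 8.000000)/2 = 7.750000
  f(7.750000) = -4.515625
  f(mid) < 0, so root is in [7.750000, 8.000000]

Step 3: midpoint = (7.750000 + 8.000000)/2 = 7.875000
  f(7.875000) = 18.373047
  f(mid) > 0, so root is in [7.750000, 7.875000]

Step 4: midpoint = (7.750000 + 7.875000)/2 = 7.812500
  f(7.812500) = 6.837158
  f(mid) > 0, so root is in [7.750000, 7.812500]

Step 5: midpoint = (7.750000 + 7.812500)/2 = 7.781250
  f(7.781250) = 1.137970
  f(mid) > 0, so root is in [7.750000, 7.781250]

midpoint = 7.781250


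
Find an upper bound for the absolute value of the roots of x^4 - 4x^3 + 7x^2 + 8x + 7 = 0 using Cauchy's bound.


Cauchy's bound: all roots r satisfy |r| <= 1 + max(|a_i/a_n|) for i = 0,...,n-1
where a_n is the leading coefficient.

Coefficients: [1, -4, 7, 8, 7]
Leading coefficient a_n = 1
Ratios |a_i/a_n|: 4, 7, 8, 7
Maximum ratio: 8
Cauchy's bound: |r| <= 1 + 8 = 9

Upper bound = 9


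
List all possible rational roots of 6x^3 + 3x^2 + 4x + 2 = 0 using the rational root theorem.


Rational root theorem: possible roots are ±p/q where:
  p divides the constant term (2): p ∈ {1, 2}
  q divides the leading coefficient (6): q ∈ {1, 2, 3, 6}

All possible rational roots: -2, -1, -2/3, -1/2, -1/3, -1/6, 1/6, 1/3, 1/2, 2/3, 1, 2

-2, -1, -2/3, -1/2, -1/3, -1/6, 1/6, 1/3, 1/2, 2/3, 1, 2


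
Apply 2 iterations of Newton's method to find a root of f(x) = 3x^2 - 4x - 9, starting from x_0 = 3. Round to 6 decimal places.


Newton's method: x_(n+1) = x_n - f(x_n)/f'(x_n)
f(x) = 3x^2 - 4x - 9
f'(x) = 6x - 4

Iteration 1:
  f(3.000000) = 6.000000
  f'(3.000000) = 14.000000
  x_1 = 3.000000 - (6.000000)/(14.000000) = 2.571429

Iteration 2:
  f(2.571429) = 0.551020
  f'(2.571429) = 11.428571
  x_2 = 2.571429 - (0.551020)/(11.428571) = 2.523214

x_2 = 2.523214


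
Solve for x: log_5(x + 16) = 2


Convert to exponential form: x + 16 = 5^2 = 25
x = 25 - 16 = 9
Check: log_5(9 + 16) = log_5(25) = log_5(25) = 2 ✓

x = 9


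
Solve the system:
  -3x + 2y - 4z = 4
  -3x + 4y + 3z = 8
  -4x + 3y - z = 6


Using Cramer's rule. Expand each determinant along the first row.
D  = (-3)*[4*(-1) - 3*3] - 2*[(-3)*(-1) - 3*(-4)] + (-4)*[(-3)*3 - 4*(-4)]
  = (-3)*(-13) - 2*(15) + (-4)*(7) = -19
Dx = 4*[4*(-1) - 3*3] - 2*[8*(-1) - 3*6] + (-4)*[8*3 - 4*6]
  = 4*(-13) - 2*(-26) + (-4)*(0) = 0
Dy = (-3)*[8*(-1) - 3*6] - 4*[(-3)*(-1) - 3*(-4)] + (-4)*[(-3)*6 - 8*(-4)]
  = (-3)*(-26) - 4*(15) + (-4)*(14) = -38
Dz = (-3)*[4*6 - 8*3] - 2*[(-3)*6 - 8*(-4)] + 4*[(-3)*3 - 4*(-4)]
  = (-3)*(0) - 2*(14) + 4*(7) = 0
x = Dx/D = 0/-19 = 0, y = Dy/D = -38/-19 = 2, z = Dz/D = 0/-19 = 0
Check eq1: (-3)(0) + (2)(2) + (-4)(0) = 4 = 4 ✓
Check eq2: (-3)(0) + (4)(2) + (3)(0) = 8 = 8 ✓
Check eq3: (-4)(0) + (3)(2) + (-1)(0) = 6 = 6 ✓

x = 0, y = 2, z = 0


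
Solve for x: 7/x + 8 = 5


Subtract 8 from both sides: 7/x = -3
Multiply both sides by x: 7 = -3 * x
Divide by -3: x = -7/3

x = -7/3


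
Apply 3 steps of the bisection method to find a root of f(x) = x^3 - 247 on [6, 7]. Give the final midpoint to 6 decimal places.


f(x) = x^3 - 247
f(6) = -31 < 0
f(7) = 96 > 0

Step 1: midpoint = (6.000000 + 7.000000)/2 = 6.500000
  f(6.500000) = 27.625000
  f(mid) > 0, so root is in [6.000000, 6.500000]

Step 2: midpoint = (6.000000 + 6.500000)/2 = 6.250000
  f(6.250000) = -2.859375
  f(mid) < 0, so root is in [6.250000, 6.500000]

Step 3: midpoint = (6.250000 + 6.500000)/2 = 6.375000
  f(6.375000) = 12.083984
  f(mid) > 0, so root is in [6.250000, 6.375000]

midpoint = 6.375000


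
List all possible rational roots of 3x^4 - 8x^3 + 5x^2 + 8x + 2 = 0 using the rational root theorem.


Rational root theorem: possible roots are ±p/q where:
  p divides the constant term (2): p ∈ {1, 2}
  q divides the leading coefficient (3): q ∈ {1, 3}

All possible rational roots: -2, -1, -2/3, -1/3, 1/3, 2/3, 1, 2

-2, -1, -2/3, -1/3, 1/3, 2/3, 1, 2


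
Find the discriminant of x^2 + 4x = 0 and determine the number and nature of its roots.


For ax^2 + bx + c = 0, discriminant D = b^2 - 4ac
Here a = 1, b = 4, c = 0
D = (4)^2 - 4(1)(0) = 16 - 0 = 16

D = 16 > 0 and is a perfect square (sqrt = 4)
The equation has 2 distinct real rational roots.

Discriminant = 16, 2 distinct real rational roots


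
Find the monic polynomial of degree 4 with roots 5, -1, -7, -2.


A monic polynomial with roots 5, -1, -7, -2 is:
p(x) = (x - 5)(x + 1)(x + 7)(x + 2)
After multiplying by (x - 5): x - 5
After multiplying by (x + 1): x^2 - 4x - 5
After multiplying by (x + 7): x^3 + 3x^2 - 33x - 35
After multiplying by (x + 2): x^4 + 5x^3 - 27x^2 - 101x - 70

x^4 + 5x^3 - 27x^2 - 101x - 70


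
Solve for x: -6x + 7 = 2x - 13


Starting with: -6x + 7 = 2x - 13
Move all x terms to left: (-6 - 2)x = -13 - 7
Simplify: -8x = -20
Divide both sides by -8: x = 5/2

x = 5/2


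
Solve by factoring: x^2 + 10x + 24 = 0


We need two numbers that multiply to 24 and add to 10.
Those numbers are 4 and 6 (since 4 * 6 = 24 and 4 + 6 = 10).
So x^2 + 10x + 24 = (x + 4)(x + 6) = 0
Setting each factor to zero: x = -4 or x = -6

x = -6, x = -4


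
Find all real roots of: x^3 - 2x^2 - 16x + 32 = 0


Let p(x) = x^3 - 2x^2 - 16x + 32. By the rational root theorem (leading coefficient 1), any rational root is an integer divisor of 32: try ±1, ±2, ... in turn.
Test x = 1: value = 15 ≠ 0.
Test x = -1: value = 45 ≠ 0.
Test x = 2: value = 0 ✓, so (x - 2) is a factor.
Synthetic division by (x - 2): bring down 1; 1(2) - 2 = 0; 0(2) - 16 = -16; (-16)(2) + 32 = 0 → quotient x^2 - 16, remainder 0.
Solve the quadratic x^2 - 16 = 0: discriminant = 0^2 - 4(1)(-16) = 0 + 64 = 64.
sqrt(64) = 8, so x = (0 ± 8)/2: x = 4 or x = -4.

x = -4, x = 2, x = 4


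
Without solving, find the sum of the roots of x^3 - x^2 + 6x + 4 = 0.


By Vieta's formulas for x^3 + bx^2 + cx + d = 0:
  r1 + r2 + r3 = -b/a = 1
  r1*r2 + r1*r3 + r2*r3 = c/a = 6
  r1*r2*r3 = -d/a = -4


Sum = 1


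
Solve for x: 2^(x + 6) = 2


Express both sides with the same base.
2 = 2^1
Since the bases match, equate exponents: x + 6 = 1
So x = 1 - (6) = -5

x = -5


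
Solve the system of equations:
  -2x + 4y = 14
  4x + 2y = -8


Using Cramer's rule:
Determinant D = (-2)(2) - (4)(4) = -4 - 16 = -20
Dx = (14)(2) - (-8)(4) = 28 + 32 = 60
Dy = (-2)(-8) - (4)(14) = 16 - 56 = -40
x = Dx/D = 60/-20 = -3
y = Dy/D = -40/-20 = 2

x = -3, y = 2


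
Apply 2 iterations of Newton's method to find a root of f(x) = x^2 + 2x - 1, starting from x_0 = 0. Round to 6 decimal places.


Newton's method: x_(n+1) = x_n - f(x_n)/f'(x_n)
f(x) = x^2 + 2x - 1
f'(x) = 2x + 2

Iteration 1:
  f(0.000000) = -1.000000
  f'(0.000000) = 2.000000
  x_1 = 0.000000 - (-1.000000)/(2.000000) = 0.500000

Iteration 2:
  f(0.500000) = 0.250000
  f'(0.500000) = 3.000000
  x_2 = 0.500000 - (0.250000)/(3.000000) = 0.416667

x_2 = 0.416667


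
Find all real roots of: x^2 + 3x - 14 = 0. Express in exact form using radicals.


Using the quadratic formula: x = (-b ± sqrt(b^2 - 4ac)) / (2a)
Here a = 1, b = 3, c = -14
Discriminant = b^2 - 4ac = 3^2 - 4(1)(-14) = 9 + 56 = 65
Since discriminant = 65 > 0, there are two real roots.
x = (-3 ± sqrt(65)) / 2
Numerically: x ≈ 2.5311 or x ≈ -5.5311

x = (-3 + sqrt(65)) / 2 or x = (-3 - sqrt(65)) / 2


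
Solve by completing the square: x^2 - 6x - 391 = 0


Start: x^2 - 6x - 391 = 0
Move constant: x^2 - 6x = 391
Half of -6 is -3, squared is 9
Add 9 to both sides: x^2 - 6x + 9 = 400
(x - 3)^2 = 400
x - 3 = ±20
x = 3 + 20 = 23 or x = 3 - 20 = -17

x = -17, x = 23


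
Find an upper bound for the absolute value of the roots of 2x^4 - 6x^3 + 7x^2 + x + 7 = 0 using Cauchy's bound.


Cauchy's bound: all roots r satisfy |r| <= 1 + max(|a_i/a_n|) for i = 0,...,n-1
where a_n is the leading coefficient.

Coefficients: [2, -6, 7, 1, 7]
Leading coefficient a_n = 2
Ratios |a_i/a_n|: 3, 7/2, 1/2, 7/2
Maximum ratio: 7/2
Cauchy's bound: |r| <= 1 + 7/2 = 9/2

Upper bound = 9/2


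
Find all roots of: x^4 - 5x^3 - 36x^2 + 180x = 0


The constant term is 0, so x = 0 is a root. Factor out x:
  x^3 - 5x^2 - 36x + 180 = 0
Let p(x) = x^3 - 5x^2 - 36x + 180. By the rational root theorem (leading coefficient 1), any rational root is an integer divisor of 180: try ±1, ±2, ... in turn.
Test x = 1: value = 140 ≠ 0.
Test x = -1: value = 210 ≠ 0.
Test x = 2: value = 96 ≠ 0.
Test x = -2: value = 224 ≠ 0.
Test x = 3: value = 54 ≠ 0.
Test x = -3: value = 216 ≠ 0.
Test x = 4: value = 20 ≠ 0.
Test x = -4: value = 180 ≠ 0.
Test x = 5: value = 0 ✓, so (x - 5) is a factor.
Synthetic division by (x - 5): bring down 1; 1(5) - 5 = 0; 0(5) - 36 = -36; (-36)(5) + 180 = 0 → quotient x^2 - 36, remainder 0.
Solve the quadratic x^2 - 36 = 0: discriminant = 0^2 - 4(1)(-36) = 0 + 144 = 144.
sqrt(144) = 12, so x = (0 ± 12)/2: x = 6 or x = -6.
Collecting all roots found:

x = -6, x = 0, x = 5, x = 6


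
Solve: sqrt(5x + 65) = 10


Square both sides: 5x + 65 = 10^2 = 100
5x = 100 - 65 = 35
x = 7
Check: sqrt(5*7 + 65) = sqrt(100) = 10 ✓

x = 7


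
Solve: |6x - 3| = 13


An absolute value equation |expr| = 13 gives two cases:
Case 1: 6x - 3 = 13
  6x = 16, so x = 8/3
Case 2: 6x - 3 = -13
  6x = -10, so x = -5/3

x = -5/3, x = 8/3


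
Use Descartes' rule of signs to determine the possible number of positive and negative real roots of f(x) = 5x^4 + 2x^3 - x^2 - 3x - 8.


Descartes' rule of signs:

For positive roots, count sign changes in f(x) = 5x^4 + 2x^3 - x^2 - 3x - 8:
Signs of coefficients: +, +, -, -, -
Number of sign changes: 1
Possible positive real roots: 1

For negative roots, examine f(-x) = 5x^4 - 2x^3 - x^2 + 3x - 8:
Signs of coefficients: +, -, -, +, -
Number of sign changes: 3
Possible negative real roots: 3, 1

Positive roots: 1; Negative roots: 3 or 1


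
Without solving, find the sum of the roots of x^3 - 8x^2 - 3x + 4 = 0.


By Vieta's formulas for x^3 + bx^2 + cx + d = 0:
  r1 + r2 + r3 = -b/a = 8
  r1*r2 + r1*r3 + r2*r3 = c/a = -3
  r1*r2*r3 = -d/a = -4


Sum = 8


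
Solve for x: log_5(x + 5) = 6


Convert to exponential form: x + 5 = 5^6 = 15625
x = 15625 - 5 = 15620
Check: log_5(15620 + 5) = log_5(15625) = log_5(15625) = 6 ✓

x = 15620


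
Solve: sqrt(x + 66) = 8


Square both sides: x + 66 = 8^2 = 64
x = 64 - 66 = -2
x = -2
Check: sqrt(1*(-2) + 66) = sqrt(64) = 8 ✓

x = -2


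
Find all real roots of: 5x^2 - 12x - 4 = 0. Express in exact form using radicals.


Using the quadratic formula: x = (-b ± sqrt(b^2 - 4ac)) / (2a)
Here a = 5, b = -12, c = -4
Discriminant = b^2 - 4ac = (-12)^2 - 4(5)(-4) = 144 + 80 = 224
Since discriminant = 224 > 0, there are two real roots.
x = (12 ± 4*sqrt(14)) / 10
Simplifying: x = (6 ± 2*sqrt(14)) / 5
Numerically: x ≈ 2.6967 or x ≈ -0.2967

x = (6 + 2*sqrt(14)) / 5 or x = (6 - 2*sqrt(14)) / 5


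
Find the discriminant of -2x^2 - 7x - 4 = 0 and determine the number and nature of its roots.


For ax^2 + bx + c = 0, discriminant D = b^2 - 4ac
Here a = -2, b = -7, c = -4
D = (-7)^2 - 4(-2)(-4) = 49 - 32 = 17

D = 17 > 0 but not a perfect square
The equation has 2 distinct real irrational roots.

Discriminant = 17, 2 distinct real irrational roots


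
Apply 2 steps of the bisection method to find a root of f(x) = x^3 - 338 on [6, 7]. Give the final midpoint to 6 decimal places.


f(x) = x^3 - 338
f(6) = -122 < 0
f(7) = 5 > 0

Step 1: midpoint = (6.000000 + 7.000000)/2 = 6.500000
  f(6.500000) = -63.375000
  f(mid) < 0, so root is in [6.500000, 7.000000]

Step 2: midpoint = (6.500000 + 7.000000)/2 = 6.750000
  f(6.750000) = -30.453125
  f(mid) < 0, so root is in [6.750000, 7.000000]

midpoint = 6.750000


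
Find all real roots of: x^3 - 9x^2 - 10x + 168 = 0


Let p(x) = x^3 - 9x^2 - 10x + 168. By the rational root theorem (leading coefficient 1), any rational root is an integer divisor of 168: try ±1, ±2, ... in turn.
Test x = 1: value = 150 ≠ 0.
Test x = -1: value = 168 ≠ 0.
Test x = 2: value = 120 ≠ 0.
Test x = -2: value = 144 ≠ 0.
Test x = 3: value = 84 ≠ 0.
Test x = -3: value = 90 ≠ 0.
Test x = 4: value = 48 ≠ 0.
Test x = -4: value = 0 ✓, so (x + 4) is a factor.
Synthetic division by (x + 4): bring down 1; 1(-4) - 9 = -13; (-13)(-4) - 10 = 42; 42(-4) + 168 = 0 → quotient x^2 - 13x + 42, remainder 0.
Solve the quadratic x^2 - 13x + 42 = 0: discriminant = (-13)^2 - 4(1)(42) = 169 - 168 = 1.
sqrt(1) = 1, so x = (13 ± 1)/2: x = 7 or x = 6.

x = -4, x = 6, x = 7


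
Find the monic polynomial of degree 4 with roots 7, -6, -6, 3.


A monic polynomial with roots 7, -6, -6, 3 is:
p(x) = (x - 7)(x + 6)(x + 6)(x - 3)
After multiplying by (x - 7): x - 7
After multiplying by (x + 6): x^2 - x - 42
After multiplying by (x + 6): x^3 + 5x^2 - 48x - 252
After multiplying by (x - 3): x^4 + 2x^3 - 63x^2 - 108x + 756

x^4 + 2x^3 - 63x^2 - 108x + 756


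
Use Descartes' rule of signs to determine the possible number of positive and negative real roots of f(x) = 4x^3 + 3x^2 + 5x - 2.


Descartes' rule of signs:

For positive roots, count sign changes in f(x) = 4x^3 + 3x^2 + 5x - 2:
Signs of coefficients: +, +, +, -
Number of sign changes: 1
Possible positive real roots: 1

For negative roots, examine f(-x) = -4x^3 + 3x^2 - 5x - 2:
Signs of coefficients: -, +, -, -
Number of sign changes: 2
Possible negative real roots: 2, 0

Positive roots: 1; Negative roots: 2 or 0


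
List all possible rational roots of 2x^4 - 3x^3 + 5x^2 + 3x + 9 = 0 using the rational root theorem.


Rational root theorem: possible roots are ±p/q where:
  p divides the constant term (9): p ∈ {1, 3, 9}
  q divides the leading coefficient (2): q ∈ {1, 2}

All possible rational roots: -9, -9/2, -3, -3/2, -1, -1/2, 1/2, 1, 3/2, 3, 9/2, 9

-9, -9/2, -3, -3/2, -1, -1/2, 1/2, 1, 3/2, 3, 9/2, 9


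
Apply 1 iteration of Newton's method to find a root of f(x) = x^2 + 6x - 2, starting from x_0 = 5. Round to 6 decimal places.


Newton's method: x_(n+1) = x_n - f(x_n)/f'(x_n)
f(x) = x^2 + 6x - 2
f'(x) = 2x + 6

Iteration 1:
  f(5.000000) = 53.000000
  f'(5.000000) = 16.000000
  x_1 = 5.000000 - (53.000000)/(16.000000) = 1.687500

x_1 = 1.687500


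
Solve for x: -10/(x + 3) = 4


Multiply both sides by (x + 3): -10 = 4(x + 3)
Distribute: -10 = 4x + 12
4x = -10 - 12 = -22
x = -11/2

x = -11/2


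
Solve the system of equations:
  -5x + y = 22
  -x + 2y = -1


Using Cramer's rule:
Determinant D = (-5)(2) - (-1)(1) = -10 + 1 = -9
Dx = (22)(2) - (-1)(1) = 44 + 1 = 45
Dy = (-5)(-1) - (-1)(22) = 5 + 22 = 27
x = Dx/D = 45/-9 = -5
y = Dy/D = 27/-9 = -3

x = -5, y = -3


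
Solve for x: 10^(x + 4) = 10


Express both sides with the same base.
10 = 10^1
Since the bases match, equate exponents: x + 4 = 1
So x = 1 - (4) = -3

x = -3


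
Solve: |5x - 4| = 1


An absolute value equation |expr| = 1 gives two cases:
Case 1: 5x - 4 = 1
  5x = 5, so x = 1
Case 2: 5x - 4 = -1
  5x = 3, so x = 3/5

x = 3/5, x = 1


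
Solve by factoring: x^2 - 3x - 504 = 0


We need two numbers that multiply to -504 and add to -3.
Those numbers are 21 and -24 (since 21 * (-24) = -504 and 21 + (-24) = -3).
So x^2 - 3x - 504 = (x + 21)(x - 24) = 0
Setting each factor to zero: x = -21 or x = 24

x = -21, x = 24


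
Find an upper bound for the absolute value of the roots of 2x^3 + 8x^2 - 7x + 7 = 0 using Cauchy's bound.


Cauchy's bound: all roots r satisfy |r| <= 1 + max(|a_i/a_n|) for i = 0,...,n-1
where a_n is the leading coefficient.

Coefficients: [2, 8, -7, 7]
Leading coefficient a_n = 2
Ratios |a_i/a_n|: 4, 7/2, 7/2
Maximum ratio: 4
Cauchy's bound: |r| <= 1 + 4 = 5

Upper bound = 5


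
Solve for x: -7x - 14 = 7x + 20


Starting with: -7x - 14 = 7x + 20
Move all x terms to left: (-7 - 7)x = 20 + 14
Simplify: -14x = 34
Divide both sides by -14: x = -17/7

x = -17/7


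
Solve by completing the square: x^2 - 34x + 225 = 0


Start: x^2 - 34x + 225 = 0
Move constant: x^2 - 34x = -225
Half of -34 is -17, squared is 289
Add 289 to both sides: x^2 - 34x + 289 = 64
(x - 17)^2 = 64
x - 17 = ±8
x = 17 + 8 = 25 or x = 17 - 8 = 9

x = 9, x = 25


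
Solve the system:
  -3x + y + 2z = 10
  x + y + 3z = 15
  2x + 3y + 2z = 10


Using Cramer's rule. Expand each determinant along the first row.
D  = (-3)*[1*2 - 3*3] - 1*[1*2 - 3*2] + 2*[1*3 - 1*2]
  = (-3)*(-7) - 1*(-4) + 2*(1) = 27
Dx = 10*[1*2 - 3*3] - 1*[15*2 - 3*10] + 2*[15*3 - 1*10]
  = 10*(-7) - 1*(0) + 2*(35) = 0
Dy = (-3)*[15*2 - 3*10] - 10*[1*2 - 3*2] + 2*[1*10 - 15*2]
  = (-3)*(0) - 10*(-4) + 2*(-20) = 0
Dz = (-3)*[1*10 - 15*3] - 1*[1*10 - 15*2] + 10*[1*3 - 1*2]
  = (-3)*(-35) - 1*(-20) + 10*(1) = 135
x = Dx/D = 0/27 = 0, y = Dy/D = 0/27 = 0, z = Dz/D = 135/27 = 5
Check eq1: (-3)(0) + (1)(0) + (2)(5) = 10 = 10 ✓
Check eq2: (1)(0) + (1)(0) + (3)(5) = 15 = 15 ✓
Check eq3: (2)(0) + (3)(0) + (2)(5) = 10 = 10 ✓

x = 0, y = 0, z = 5


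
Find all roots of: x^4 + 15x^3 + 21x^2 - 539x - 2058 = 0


Let p(x) = x^4 + 15x^3 + 21x^2 - 539x - 2058. By the rational root theorem (leading coefficient 1), any rational root is an integer divisor of 2058: try ±1, ±2, ... in turn.
Test x = 1: value = -2560 ≠ 0.
Test x = -1: value = -1512 ≠ 0.
Test x = 2: value = -2916 ≠ 0.
Test x = -2: value = -1000 ≠ 0.
Test x = 3: value = -3000 ≠ 0.
Test x = -3: value = -576 ≠ 0.
Test x = 6: value = 0 ✓, so (x - 6) is a factor.
Synthetic division by (x - 6): bring down 1; 1(6) + 15 = 21; 21(6) + 21 = 147; 147(6) - 539 = 343; 343(6) - 2058 = 0 → quotient x^3 + 21x^2 + 147x + 343, remainder 0.
Continue with the quotient x^3 + 21x^2 + 147x + 343 (candidates must divide 343).
Test x = 7: value = 2744 ≠ 0.
Test x = -7: value = 0 ✓, so (x + 7) is a factor.
Synthetic division by (x + 7): bring down 1; 1(-7) + 21 = 14; 14(-7) + 147 = 49; 49(-7) + 343 = 0 → quotient x^2 + 14x + 49, remainder 0.
Solve the quadratic x^2 + 14x + 49 = 0: discriminant = 14^2 - 4(1)(49) = 196 - 196 = 0.
Discriminant = 0, so a double root: x = -14/2 = -7.
Collecting all roots found:

x = -7 (multiplicity 3), x = 6
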